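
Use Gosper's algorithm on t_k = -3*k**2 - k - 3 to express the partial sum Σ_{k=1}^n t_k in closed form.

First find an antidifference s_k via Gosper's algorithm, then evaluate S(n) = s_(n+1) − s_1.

S(n) = n*(-n**2 - 2*n - 4)

Ratio r(k) = (k + 3*(k + 1)**2 + 4)/(3*k**2 + k + 3).
Normal form (A,B,C) = (1, 1, k**2 + k/3 + 1).
f must satisfy (1)·f(k+1) − (1)·f(k) = k**2 + k/3 + 1.
d = 3 from the (0,0,2) case.
Solve for f: f(k) = k*(k**2 - k + 3)/3 (degree 3 ≤ 3).
Get s_k = R·t_k = k*(-k**2 + k - 3) with R(k) = B(k−1)f(k)/C(k) = k*(k**2 - k + 3)/(3*k**2 + k + 3).
Δs = -3*k**2 - k - 3, as required.
Evaluate: s_(n+1) = -n**3 - 2*n**2 - 4*n - 3; subtract s_(1) = -3 ⇒ S(n) = n*(-n**2 - 2*n - 4).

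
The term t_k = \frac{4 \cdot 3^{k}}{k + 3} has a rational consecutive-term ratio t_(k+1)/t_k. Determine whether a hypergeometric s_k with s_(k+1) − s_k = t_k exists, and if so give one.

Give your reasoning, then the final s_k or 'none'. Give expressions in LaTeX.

r(k) = 3*(k + 3)/(k + 4) after simplifying.
Factor: A=3*k + 9; B=k + 4; C=1.
f must satisfy (3*k + 9)·f(k+1) − (k + 3)·f(k) = 1.
Degrees (1,1,0) ⇒ d ≤ -1.
Bound -1 < 0, so the key equation has no polynomial solution.

not Gosper-summable; s_k does not exist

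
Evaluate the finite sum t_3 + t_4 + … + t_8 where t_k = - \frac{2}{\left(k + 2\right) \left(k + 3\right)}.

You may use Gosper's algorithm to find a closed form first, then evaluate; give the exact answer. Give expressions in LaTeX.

Σ = -12/55

Step 1: r(k) = (k + 2)/(k + 4).
Normal form (A,B,C) = (k + 2, k + 4, 1).
Set up (k + 2)·f(k+1) − (k + 3)·f(k) − (1) = 0.
d = 1 from the (1,1,0) case.
Solve for f: f(k) = k/2 (degree 1 ≤ 1).
Then R = B(k−1)f/C = k*(k + 3)/2, so s_k = R(k)·t_k = -k/(k + 2).
Check: Δs_k = -2/(k**2 + 5*k + 6). ✓
Σ_(k=3)^(8) t_k = s_(9) − s_(3) = -9/11 − (-3/5) = -12/55.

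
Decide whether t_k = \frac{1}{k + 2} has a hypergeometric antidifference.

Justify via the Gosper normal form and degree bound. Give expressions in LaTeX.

Compute t_(k+1)/t_k: get (k + 2)/(k + 3).
Normal form (A,B,C) = (k + 2, k + 3, 1).
Set up (k + 2)·f(k+1) − (k + 2)·f(k) − (1) = 0.
Bound: deg f ≤ 0.
Generic f = c0 gives residual -1; -1 = 0 cannot hold, so t_k is not Gosper-summable.

No — the linear system for f has no solution.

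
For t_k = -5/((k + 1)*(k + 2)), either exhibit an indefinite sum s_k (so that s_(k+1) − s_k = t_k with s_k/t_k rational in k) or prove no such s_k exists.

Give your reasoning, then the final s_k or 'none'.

Ratio r(k) = (k + 1)/(k + 3).
So A=k + 1 and B=k + 3, with C=1.
Set up (k + 1)·f(k+1) − (k + 2)·f(k) − (1) = 0.
From deg A=1, deg B=1, deg C=0: d=1.
Solving with deg f ≤ 1: f(k) = k.
So s_k = (B(k−1)f/C)·t_k = (k*(k + 2))·t_k = -5*k/(k + 1).
Check: Δs_k = -5/(k**2 + 3*k + 2). ✓

s_k = -5*k/(k + 1)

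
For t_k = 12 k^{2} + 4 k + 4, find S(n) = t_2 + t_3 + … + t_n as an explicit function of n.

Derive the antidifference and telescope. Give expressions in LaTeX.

t_(k+1)/t_k = (k + 3*(k + 1)**2 + 2)/(3*k**2 + k + 1).
Factor: A=1; B=1; C=k**2 + k/3 + 1/3.
Solve (1)·f(k+1) − (1)·f(k) = k**2 + k/3 + 1/3.
deg f ≤ 3 (via 0,0,2).
A polynomial solution: f(k) = k*(k**2 - k + 1)/3.
So s_k = (B(k−1)f/C)·t_k = (k*(k**2 - k + 1)/(3*k**2 + k + 1))·t_k = 4*k*(k**2 - k + 1).
Verify: 12*k**2 + 4*k + 4 matches t_k.
Telescope: S(n) = s_(n+1) − s_(2) = 4*n**3 + 8*n**2 + 8*n + 4 − (24) = 4*n**3 + 8*n**2 + 8*n - 20.

S(n) = 4 n^{3} + 8 n^{2} + 8 n - 20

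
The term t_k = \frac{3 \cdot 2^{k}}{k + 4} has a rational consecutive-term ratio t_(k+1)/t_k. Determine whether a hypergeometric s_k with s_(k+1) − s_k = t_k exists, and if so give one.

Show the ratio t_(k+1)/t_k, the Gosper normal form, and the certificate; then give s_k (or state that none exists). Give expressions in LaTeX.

not Gosper-summable; s_k does not exist

Compute t_(k+1)/t_k: get 2*(k + 4)/(k + 5).
Gosper form: A/B · C(k+1)/C(k) with A=2*k + 8, B=k + 5, C=1.
Need (2*k + 8)·f(k+1) − (k + 4)·f(k) = 1.
From deg A=1, deg B=1, deg C=0: d=-1.
deg f ≤ -1 is impossible — no certificate.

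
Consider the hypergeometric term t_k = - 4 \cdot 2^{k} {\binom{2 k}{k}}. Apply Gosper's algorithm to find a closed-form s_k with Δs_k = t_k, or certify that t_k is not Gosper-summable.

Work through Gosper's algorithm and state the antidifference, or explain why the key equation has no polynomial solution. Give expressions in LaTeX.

none — t_k is not Gosper-summable

Ratio r(k) = 4*(2*k + 1)/(k + 1).
A = 8*k + 4, B = k + 1, C = 1.
Need (8*k + 4)·f(k+1) − (k)·f(k) = 1.
From deg A=1, deg B=1, deg C=0: d=-1.
Bound -1 < 0, so the key equation has no polynomial solution.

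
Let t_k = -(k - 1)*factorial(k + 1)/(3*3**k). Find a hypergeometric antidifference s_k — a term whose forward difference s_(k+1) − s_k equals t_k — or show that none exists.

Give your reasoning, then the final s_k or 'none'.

r(k) = k*(k + 2)/(3*(k - 1)) after simplifying.
Gosper form: A/B · C(k+1)/C(k) with A=k/3 + 2/3, B=1, C=k - 1.
Key eq: (k/3 + 2/3)·f(k+1) = (1)·f(k) + (k - 1).
d = 0 from the (1,0,1) case.
Solving with deg f ≤ 0: f(k) = 3.
R(k) = B(k−1)·f(k)/C(k) = 3/(k - 1); s_k = R·t_k = -factorial(k + 1)/3**k.
Check: Δs_k = -(k - 1)*factorial(k + 1)/(3*3**k). ✓

s_k = -factorial(k + 1)/3**k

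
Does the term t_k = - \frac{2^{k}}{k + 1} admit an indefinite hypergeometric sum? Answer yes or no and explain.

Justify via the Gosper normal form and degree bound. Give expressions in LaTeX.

t_(k+1)/t_k = 2*(k + 1)/(k + 2).
So A=2*k + 2 and B=k + 2, with C=1.
f must satisfy (2*k + 2)·f(k+1) − (k + 1)·f(k) = 1.
deg f ≤ -1 (via 1,1,0).
Negative degree bound (-1): no f exists, t_k not Gosper-summable.

No — t_k has no hypergeometric antidifference.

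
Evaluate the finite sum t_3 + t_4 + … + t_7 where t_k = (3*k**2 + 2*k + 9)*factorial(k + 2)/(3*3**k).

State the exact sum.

Compute t_(k+1)/t_k: get (k + 3)*(2*k + 3*(k + 1)**2 + 11)/(3*(3*k**2 + 2*k + 9)).
Normal form (A,B,C) = (k/3 + 1, 1, k**2 + 2*k/3 + 3).
f must satisfy (k/3 + 1)·f(k+1) − (1)·f(k) = k**2 + 2*k/3 + 3.
From deg A=1, deg B=0, deg C=2: d=1.
A polynomial solution: f(k) = 3*k - 1.
Certificate R = B(k−1)f/C = 3*(3*k - 1)/(3*k**2 + 2*k + 9) gives s_k = (3*k - 1)*factorial(k + 2)/3**k.
s_(k+1) − s_k = (3*k**2 + 2*k + 9)*factorial(k + 2)/(3*3**k) = t_k.
Σ_(k=3)^(7) t_k = s_(8) − s_(3) = 1030400/81 − (320/9) = 1027520/81.

Σ = 1027520/81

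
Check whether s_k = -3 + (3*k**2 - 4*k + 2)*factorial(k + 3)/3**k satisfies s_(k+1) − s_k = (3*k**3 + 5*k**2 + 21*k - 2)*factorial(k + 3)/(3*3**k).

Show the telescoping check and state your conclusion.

s_(k+1) = -3**(-k - 1)*(4*k - 3*(k + 1)**2 + 2)*factorial(k + 4) - 3
s_(k+1) − s_k = (3*k**3 + 5*k**2 + 21*k - 2)*factorial(k + 3)/(3*3**k)
(s_(k+1) − s_k) − t_k = 0

valid; difference matches t_k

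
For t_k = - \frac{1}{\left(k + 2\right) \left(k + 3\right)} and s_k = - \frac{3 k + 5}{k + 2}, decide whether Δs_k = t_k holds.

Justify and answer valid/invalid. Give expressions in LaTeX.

s_(k+1) = (-3*k - 8)/(k + 3)
s_(k+1) − s_k = -1/(k**2 + 5*k + 6)
(s_(k+1) − s_k) − t_k = 0

Valid: the claim telescopes to t_k.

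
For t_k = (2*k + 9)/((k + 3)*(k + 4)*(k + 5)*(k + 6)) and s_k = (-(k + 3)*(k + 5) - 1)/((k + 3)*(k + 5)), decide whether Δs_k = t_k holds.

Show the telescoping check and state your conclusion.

Valid — Δs_k = t_k.

s_(k+1) = (-(k + 4)*(k + 6) - 1)/((k + 4)*(k + 6))
s_(k+1) − s_k = (2*k + 9)/(k**4 + 18*k**3 + 119*k**2 + 342*k + 360)
(s_(k+1) − s_k) − t_k = 0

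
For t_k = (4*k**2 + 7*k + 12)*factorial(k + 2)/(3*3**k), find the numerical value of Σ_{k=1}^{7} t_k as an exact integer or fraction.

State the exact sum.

The ratio is (k + 3)*(7*k + 4*(k + 1)**2 + 19)/(3*(4*k**2 + 7*k + 12)).
So A=k/3 + 1 and B=1, with C=k**2 + 7*k/4 + 3.
Key eq: (k/3 + 1)·f(k+1) = (1)·f(k) + (k**2 + 7*k/4 + 3).
Bound: deg f ≤ 1.
Solving with deg f ≤ 1: f(k) = 3*(4*k + 3)/4.
Certificate R = B(k−1)f/C = 3*(4*k + 3)/(4*k**2 + 7*k + 12) gives s_k = (4*k + 3)*factorial(k + 2)/3**k.
Δs = (4*k**2 + 7*k + 12)*factorial(k + 2)/(3*3**k), as required.
Evaluate s at k=8 and k=1: 1568000/81 and 14; difference 1566866/81.

Σ = 1566866/81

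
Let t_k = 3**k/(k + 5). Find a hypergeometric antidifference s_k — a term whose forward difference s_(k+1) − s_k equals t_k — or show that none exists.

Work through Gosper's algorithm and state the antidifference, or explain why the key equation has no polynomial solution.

Step 1: r(k) = 3*(k + 5)/(k + 6).
Factor: A=3*k + 15; B=k + 6; C=1.
Need (3*k + 15)·f(k+1) − (k + 5)·f(k) = 1.
Degrees (1,1,0) ⇒ d ≤ -1.
deg f ≤ -1 is impossible — no certificate.

none (Gosper's algorithm certifies no s_k)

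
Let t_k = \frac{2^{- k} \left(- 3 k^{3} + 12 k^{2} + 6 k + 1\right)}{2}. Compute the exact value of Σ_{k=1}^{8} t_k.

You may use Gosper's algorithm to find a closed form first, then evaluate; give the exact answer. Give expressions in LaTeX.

t_(k+1)/t_k = (3*k**3 - 3*k**2 - 21*k - 16)/(2*(3*k**3 - 12*k**2 - 6*k - 1)).
So A=1/2 and B=1, with C=k**3 - 4*k**2 - 2*k - 1/3.
Solve (1/2)·f(k+1) − (1)·f(k) = k**3 - 4*k**2 - 2*k - 1/3.
deg f ≤ 3 (via 0,0,3).
A polynomial solution: f(k) = -2*(3*k**3 - 3*k**2 - 3*k - 4)/3.
R(k) = B(k−1)·f(k)/C(k) = -2*(3*k**3 - 3*k**2 - 3*k - 4)/(3*k**3 - 12*k**2 - 6*k - 1); s_k = R·t_k = (3*k**3 - 3*k**2 - 3*k - 4)/2**k.
Δs = (-3*k**3 + 12*k**2 + 6*k + 1)/(2*2**k), as required.
Σ_(k=1)^(8) t_k = s_(9) − s_(1) = 1913/512 − (-7/2) = 3705/512.

Σ = 3705/512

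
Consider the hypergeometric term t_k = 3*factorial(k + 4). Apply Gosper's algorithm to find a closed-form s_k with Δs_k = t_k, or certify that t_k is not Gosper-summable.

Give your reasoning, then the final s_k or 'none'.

t_(k+1)/t_k = k + 5.
Normal form (A,B,C) = (k + 5, 1, 1).
Key eq: (k + 5)·f(k+1) = (1)·f(k) + (1).
From deg A=1, deg B=0, deg C=0: d=-1.
deg f ≤ -1 is impossible — no certificate.

no hypergeometric antidifference exists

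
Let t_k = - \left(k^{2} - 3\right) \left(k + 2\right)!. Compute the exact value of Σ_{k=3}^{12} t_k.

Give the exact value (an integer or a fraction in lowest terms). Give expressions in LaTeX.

r(k) = (k + 3)*((k + 1)**2 - 3)/(k**2 - 3) after simplifying.
A = k + 3, B = 1, C = k**2 - 3.
Key eq: (k + 3)·f(k+1) = (1)·f(k) + (k**2 - 3).
Bound: deg f ≤ 1.
Solve for f: f(k) = k - 3 (degree 1 ≤ 1).
R(k) = B(k−1)·f(k)/C(k) = (k - 3)/(k**2 - 3); s_k = R·t_k = -(k - 3)*factorial(k + 2).
s_(k+1) − s_k = -(k**2 - 3)*factorial(k + 2) = t_k.
Sum = s_(13) − s_(3); s_(13) = -13076743680000, s_(3) = 0 ⇒ -13076743680000.

Σ = -13076743680000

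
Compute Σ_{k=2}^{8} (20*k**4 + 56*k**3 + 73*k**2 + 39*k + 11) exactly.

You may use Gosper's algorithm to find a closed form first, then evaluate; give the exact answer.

t_(k+1)/t_k = (20*k**4 + 136*k**3 + 361*k**2 + 433*k + 199)/(20*k**4 + 56*k**3 + 73*k**2 + 39*k + 11).
Factor: A=1; B=1; C=k**4 + 14*k**3/5 + 73*k**2/20 + 39*k/20 + 11/20.
Set up (1)·f(k+1) − (1)·f(k) − (k**4 + 14*k**3/5 + 73*k**2/20 + 39*k/20 + 11/20) = 0.
Bound: deg f ≤ 5.
Match coefficients ⇒ f(k) = k*(4*k**4 + 4*k**3 + 3*k**2 - 3*k + 3)/20.
R(k) = B(k−1)·f(k)/C(k) = k*(4*k**4 + 4*k**3 + 3*k**2 - 3*k + 3)/(20*k**4 + 56*k**3 + 73*k**2 + 39*k + 11); s_k = R·t_k = k*(4*k**4 + 4*k**3 + 3*k**2 - 3*k + 3).
Δs = 20*k**4 + 56*k**3 + 73*k**2 + 39*k + 11, as required.
Evaluate s at k=9 and k=2: 264411 and 210; difference 264201.

Σ = 264201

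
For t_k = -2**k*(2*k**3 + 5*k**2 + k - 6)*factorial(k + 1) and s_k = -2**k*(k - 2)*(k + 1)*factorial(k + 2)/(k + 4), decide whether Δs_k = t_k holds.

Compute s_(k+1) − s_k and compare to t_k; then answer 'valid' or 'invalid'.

Invalid: residual 2**(k + 1)*(2*k**4 + 13*k**3 + 20*k**2 - k - 22)*factorial(k + 1)/((k + 4)*(k + 5)) ≠ 0.

s_(k+1) = -2**(k + 1)*(k - 1)*(k + 2)*factorial(k + 3)/(k + 5)
s_(k+1) − s_k = -2**k*(2*k**4 + 15*k**3 + 30*k**2 + 3*k - 38)*factorial(k + 2)/((k + 4)*(k + 5))
(s_(k+1) − s_k) − t_k = 2**(k + 1)*(2*k**4 + 13*k**3 + 20*k**2 - k - 22)*factorial(k + 1)/((k + 4)*(k + 5))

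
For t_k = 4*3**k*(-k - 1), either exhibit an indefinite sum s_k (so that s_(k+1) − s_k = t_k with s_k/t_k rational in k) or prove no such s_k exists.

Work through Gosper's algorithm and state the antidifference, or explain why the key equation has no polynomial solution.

s_k = 3**k*(1 - 2*k)

Ratio r(k) = 3*(k + 2)/(k + 1).
Take A(k)=3, B(k)=1, C(k)=k + 1.
Set up (3)·f(k+1) − (1)·f(k) − (k + 1) = 0.
d = 1 from the (0,0,1) case.
Match coefficients ⇒ f(k) = (2*k - 1)/4.
Certificate R = B(k−1)f/C = (2*k - 1)/(4*(k + 1)) gives s_k = 3**k*(1 - 2*k).
Check: Δs_k = 4*3**k*(-k - 1). ✓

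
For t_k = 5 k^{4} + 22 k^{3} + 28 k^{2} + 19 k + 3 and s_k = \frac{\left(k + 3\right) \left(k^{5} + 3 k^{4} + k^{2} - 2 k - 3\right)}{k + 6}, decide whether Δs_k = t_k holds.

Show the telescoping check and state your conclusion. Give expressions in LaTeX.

Invalid: residual \frac{3 \left(- 4 k^{5} - 49 k^{4} - 160 k^{3} - 186 k^{2} - 119 k - 21\right)}{k^{2} + 13 k + 42} ≠ 0.

s_(k+1) = (k + 4)*(-2*k + (k + 1)**5 + 3*(k + 1)**4 + (k + 1)**2 - 5)/(k + 7)
s_(k+1) − s_k = (5*k**6 + 75*k**5 + 377*k**4 + 827*k**3 + 868*k**2 + 480*k + 63)/(k**2 + 13*k + 42)
(s_(k+1) − s_k) − t_k = 3*(-4*k**5 - 49*k**4 - 160*k**3 - 186*k**2 - 119*k - 21)/(k**2 + 13*k + 42)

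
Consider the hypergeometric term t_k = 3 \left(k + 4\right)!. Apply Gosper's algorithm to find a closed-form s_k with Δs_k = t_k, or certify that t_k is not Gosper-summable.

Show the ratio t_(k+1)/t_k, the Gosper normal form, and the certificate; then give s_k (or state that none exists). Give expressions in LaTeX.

t_(k+1)/t_k = k + 5.
Factor: A=k + 5; B=1; C=1.
Need (k + 5)·f(k+1) − (1)·f(k) = 1.
Degrees (1,0,0) ⇒ d ≤ -1.
Negative degree bound (-1): no f exists, t_k not Gosper-summable.

none (Gosper's algorithm certifies no s_k)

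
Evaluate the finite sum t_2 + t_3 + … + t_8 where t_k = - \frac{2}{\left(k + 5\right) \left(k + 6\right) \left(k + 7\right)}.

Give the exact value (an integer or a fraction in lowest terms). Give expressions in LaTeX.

The ratio is (k + 5)/(k + 8).
Take A(k)=k + 5, B(k)=k + 8, C(k)=1.
Need (k + 5)·f(k+1) − (k + 7)·f(k) = 1.
deg f ≤ 2 (via 1,1,0).
Solve for f: f(k) = k*(k + 11)/60 (degree 2 ≤ 2).
So s_k = (B(k−1)f/C)·t_k = (k*(k + 7)*(k + 11)/60)·t_k = k*(-k - 11)/(30*(k + 5)*(k + 6)).
Δs = -2/(k**3 + 18*k**2 + 107*k + 210), as required.
Evaluate s at k=9 and k=2: -1/35 and -13/840; difference -11/840.

Σ = -11/840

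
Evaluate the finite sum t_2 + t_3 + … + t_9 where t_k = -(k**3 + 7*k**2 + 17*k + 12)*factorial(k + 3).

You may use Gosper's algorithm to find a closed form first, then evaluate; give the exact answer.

The ratio is (k**4 + 14*k**3 + 74*k**2 + 173*k + 148)/(k**3 + 7*k**2 + 17*k + 12).
Factor: A=k + 4; B=1; C=k**3 + 7*k**2 + 17*k + 12.
Key eq: (k + 4)·f(k+1) = (1)·f(k) + (k**3 + 7*k**2 + 17*k + 12).
From deg A=1, deg B=0, deg C=3: d=2.
Match coefficients ⇒ f(k) = k*(k + 2).
R(k) = B(k−1)·f(k)/C(k) = k*(k + 2)/(k**3 + 7*k**2 + 17*k + 12); s_k = R·t_k = -k*(k + 2)*factorial(k + 3).
s_(k+1) − s_k = -(k**3 + 7*k**2 + 17*k + 12)*factorial(k + 3) = t_k.
Evaluate s at k=10 and k=2: -747242496000 and -960; difference -747242495040.

Σ = -747242495040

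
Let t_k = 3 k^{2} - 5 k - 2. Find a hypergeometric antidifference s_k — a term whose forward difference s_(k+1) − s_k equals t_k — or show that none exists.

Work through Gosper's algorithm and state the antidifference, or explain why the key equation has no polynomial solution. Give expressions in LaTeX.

s_k = k \left(k^{2} - 4 k + 1\right)

The ratio is (3*k**2 + k - 4)/(3*k**2 - 5*k - 2).
Normal form (A,B,C) = (1, 1, k**2 - 5*k/3 - 2/3).
Solve (1)·f(k+1) − (1)·f(k) = k**2 - 5*k/3 - 2/3.
d = 3 from the (0,0,2) case.
A polynomial solution: f(k) = k*(k**2 - 4*k + 1)/3.
Get s_k = R·t_k = k*(k**2 - 4*k + 1) with R(k) = B(k−1)f(k)/C(k) = k*(k**2 - 4*k + 1)/((k - 2)*(3*k + 1)).
Verify: 3*k**2 - 5*k - 2 matches t_k.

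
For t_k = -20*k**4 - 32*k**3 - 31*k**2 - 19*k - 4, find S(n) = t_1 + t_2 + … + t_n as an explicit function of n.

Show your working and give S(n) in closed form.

The ratio is (20*k**4 + 112*k**3 + 247*k**2 + 257*k + 106)/(20*k**4 + 32*k**3 + 31*k**2 + 19*k + 4).
So A=1 and B=1, with C=k**4 + 8*k**3/5 + 31*k**2/20 + 19*k/20 + 1/5.
Solve (1)·f(k+1) − (1)·f(k) = k**4 + 8*k**3/5 + 31*k**2/20 + 19*k/20 + 1/5.
From deg A=0, deg B=0, deg C=4: d=5.
A polynomial solution: f(k) = k*(4*k**4 - 2*k**3 + k**2 + 2*k - 1)/20.
R(k) = B(k−1)·f(k)/C(k) = k*(4*k**4 - 2*k**3 + k**2 + 2*k - 1)/(20*k**4 + 32*k**3 + 31*k**2 + 19*k + 4); s_k = R·t_k = k*(-4*k**4 + 2*k**3 - k**2 - 2*k + 1).
Verify: -20*k**4 - 32*k**3 - 31*k**2 - 19*k - 4 matches t_k.
Evaluate: s_(n+1) = -4*n**5 - 18*n**4 - 33*n**3 - 33*n**2 - 18*n - 4; subtract s_(1) = -4 ⇒ S(n) = n*(-4*n**4 - 18*n**3 - 33*n**2 - 33*n - 18).

S(n) = n*(-4*n**4 - 18*n**3 - 33*n**2 - 33*n - 18)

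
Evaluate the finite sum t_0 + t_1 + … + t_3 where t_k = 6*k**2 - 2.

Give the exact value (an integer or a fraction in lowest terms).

The ratio is (3*(k + 1)**2 - 1)/(3*k**2 - 1).
Take A(k)=1, B(k)=1, C(k)=k**2 - 1/3.
Key eq: (1)·f(k+1) = (1)·f(k) + (k**2 - 1/3).
From deg A=0, deg B=0, deg C=2: d=3.
A polynomial solution: f(k) = k*(2*k**2 - 3*k - 1)/6.
Certificate R = B(k−1)f/C = k*(2*k**2 - 3*k - 1)/(2*(3*k**2 - 1)) gives s_k = k*(2*k**2 - 3*k - 1).
Verify: 6*k**2 - 2 matches t_k.
Sum = s_(4) − s_(0); s_(4) = 76, s_(0) = 0 ⇒ 76.

Σ = 76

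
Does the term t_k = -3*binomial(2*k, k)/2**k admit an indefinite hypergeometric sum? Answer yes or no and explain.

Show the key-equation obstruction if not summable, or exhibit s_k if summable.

Compute t_(k+1)/t_k: get (2*k + 1)/(k + 1).
Factor: A=2*k + 1; B=k + 1; C=1.
f must satisfy (2*k + 1)·f(k+1) − (k)·f(k) = 1.
d = -1 from the (1,1,0) case.
Bound -1 < 0, so the key equation has no polynomial solution.

No. Not Gosper-summable.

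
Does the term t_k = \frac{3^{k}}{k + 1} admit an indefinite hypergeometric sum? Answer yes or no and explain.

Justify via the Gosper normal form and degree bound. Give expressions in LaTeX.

t_(k+1)/t_k = 3*(k + 1)/(k + 2).
Take A(k)=3*k + 3, B(k)=k + 2, C(k)=1.
Need (3*k + 3)·f(k+1) − (k + 1)·f(k) = 1.
Bound: deg f ≤ -1.
Bound -1 < 0, so the key equation has no polynomial solution.

No — negative degree bound, so no certificate f.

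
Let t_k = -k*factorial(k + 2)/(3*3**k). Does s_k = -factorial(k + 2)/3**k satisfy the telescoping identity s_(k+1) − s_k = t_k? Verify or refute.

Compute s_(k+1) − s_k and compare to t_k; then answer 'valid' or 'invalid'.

s_(k+1) = -factorial(k + 3)/(3*3**k)
s_(k+1) − s_k = -k*factorial(k + 2)/(3*3**k)
(s_(k+1) − s_k) − t_k = 0

Valid — Δs_k = t_k.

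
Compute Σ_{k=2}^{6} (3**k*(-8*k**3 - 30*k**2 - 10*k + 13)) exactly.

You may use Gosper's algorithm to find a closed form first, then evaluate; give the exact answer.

Σ = -2613375

Compute t_(k+1)/t_k: get 3*(8*k**3 + 54*k**2 + 94*k + 35)/(8*k**3 + 30*k**2 + 10*k - 13).
A = 3, B = 1, C = k**3 + 15*k**2/4 + 5*k/4 - 13/8.
Key eq: (3)·f(k+1) = (1)·f(k) + (k**3 + 15*k**2/4 + 5*k/4 - 13/8).
From deg A=0, deg B=0, deg C=3: d=3.
Match coefficients ⇒ f(k) = (4*k**3 - 3*k**2 - 4*k - 2)/8.
So s_k = (B(k−1)f/C)·t_k = ((4*k**3 - 3*k**2 - 4*k - 2)/(8*k**3 + 30*k**2 + 10*k - 13))·t_k = 3**k*(-4*k**3 + 3*k**2 + 4*k + 2).
Δs = 3**k*(-8*k**3 - 30*k**2 - 10*k + 13), as required.
Evaluate s at k=7 and k=2: -2613465 and -90; difference -2613375.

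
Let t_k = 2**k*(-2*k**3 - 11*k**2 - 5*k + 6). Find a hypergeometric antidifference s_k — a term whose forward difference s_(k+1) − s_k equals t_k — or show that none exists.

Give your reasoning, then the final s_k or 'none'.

s_k = 2**k*(-2*k**3 + k**2 + 3*k + 2)

Ratio r(k) = 2*(2*k**3 + 17*k**2 + 33*k + 12)/(2*k**3 + 11*k**2 + 5*k - 6).
Take A(k)=2, B(k)=1, C(k)=k**3 + 11*k**2/2 + 5*k/2 - 3.
Key eq: (2)·f(k+1) = (1)·f(k) + (k**3 + 11*k**2/2 + 5*k/2 - 3).
d = 3 from the (0,0,3) case.
Coefficient equations give f(k) = (2*k**3 - k**2 - 3*k - 2)/2.
Certificate R = B(k−1)f/C = (2*k**3 - k**2 - 3*k - 2)/(2*k**3 + 11*k**2 + 5*k - 6) gives s_k = 2**k*(-2*k**3 + k**2 + 3*k + 2).
Check: Δs_k = 2**k*(-2*k**3 - 11*k**2 - 5*k + 6). ✓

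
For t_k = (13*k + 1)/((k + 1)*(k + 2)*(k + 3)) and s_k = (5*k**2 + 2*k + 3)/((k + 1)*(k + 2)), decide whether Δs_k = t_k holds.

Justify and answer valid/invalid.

s_(k+1) = (2*k + 5*(k + 1)**2 + 5)/((k + 2)*(k + 3))
s_(k+1) − s_k = (13*k + 1)/(k**3 + 6*k**2 + 11*k + 6)
(s_(k+1) − s_k) − t_k = 0

Valid: the claim telescopes to t_k.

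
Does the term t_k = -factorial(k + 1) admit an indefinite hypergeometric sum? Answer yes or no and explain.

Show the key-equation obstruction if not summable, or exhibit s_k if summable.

r(k) = k + 2 after simplifying.
So A=k + 2 and B=1, with C=1.
Need (k + 2)·f(k+1) − (1)·f(k) = 1.
Degrees (1,0,0) ⇒ d ≤ -1.
deg f ≤ -1 is impossible — no certificate.

No. Not Gosper-summable.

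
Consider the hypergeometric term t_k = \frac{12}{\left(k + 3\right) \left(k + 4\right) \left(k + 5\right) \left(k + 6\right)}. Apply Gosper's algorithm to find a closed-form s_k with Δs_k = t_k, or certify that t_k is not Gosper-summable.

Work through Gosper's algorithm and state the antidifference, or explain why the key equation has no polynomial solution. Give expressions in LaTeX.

t_(k+1)/t_k = (k + 3)/(k + 7).
Factor: A=k + 3; B=k + 7; C=1.
f must satisfy (k + 3)·f(k+1) − (k + 6)·f(k) = 1.
Bound: deg f ≤ 3.
Solving with deg f ≤ 3: f(k) = k*(k**2 + 12*k + 47)/180.
R(k) = B(k−1)·f(k)/C(k) = k*(k + 6)*(k**2 + 12*k + 47)/180; s_k = R·t_k = k*(k**2 + 12*k + 47)/(15*(k + 3)*(k + 4)*(k + 5)).
Verify: 12/(k**4 + 18*k**3 + 119*k**2 + 342*k + 360) matches t_k.

s_k = \frac{k \left(k^{2} + 12 k + 47\right)}{15 \left(k + 3\right) \left(k + 4\right) \left(k + 5\right)}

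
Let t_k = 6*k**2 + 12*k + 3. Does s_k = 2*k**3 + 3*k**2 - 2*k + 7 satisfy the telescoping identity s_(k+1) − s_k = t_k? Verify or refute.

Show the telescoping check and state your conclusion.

valid; difference matches t_k

s_(k+1) = 2*k**3 + 9*k**2 + 10*k + 10
s_(k+1) − s_k = 6*k**2 + 12*k + 3
(s_(k+1) − s_k) − t_k = 0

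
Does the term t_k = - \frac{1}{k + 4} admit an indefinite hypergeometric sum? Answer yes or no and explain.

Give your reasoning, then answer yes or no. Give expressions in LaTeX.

The ratio is (k + 4)/(k + 5).
Factor: A=k + 4; B=k + 5; C=1.
Key eq: (k + 4)·f(k+1) = (k + 4)·f(k) + (1).
Bound: deg f ≤ 0.
Put f(k) = c0: A·f(k+1) − B(k−1)·f(k) − C = -1; need -1 = 0 — inconsistent ⇒ no f, not summable.

No — key equation has no polynomial f.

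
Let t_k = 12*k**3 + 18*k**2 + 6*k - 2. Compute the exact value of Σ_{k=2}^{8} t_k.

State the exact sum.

Ratio r(k) = (6*k**3 + 27*k**2 + 39*k + 17)/(6*k**3 + 9*k**2 + 3*k - 1).
A = 1, B = 1, C = k**3 + 3*k**2/2 + k/2 - 1/6.
Set up (1)·f(k+1) − (1)·f(k) − (k**3 + 3*k**2/2 + k/2 - 1/6) = 0.
Bound: deg f ≤ 4.
Match coefficients ⇒ f(k) = k*(3*k**3 - 3*k - 2)/12.
Certificate R = B(k−1)f/C = k*(3*k**3 - 3*k - 2)/(2*(6*k**3 + 9*k**2 + 3*k - 1)) gives s_k = k*(3*k**3 - 3*k - 2).
Check: Δs_k = 12*k**3 + 18*k**2 + 6*k - 2. ✓
Telescoping: Σ = s_(9) − s_(2) = 19422 − (32) = 19390.

Σ = 19390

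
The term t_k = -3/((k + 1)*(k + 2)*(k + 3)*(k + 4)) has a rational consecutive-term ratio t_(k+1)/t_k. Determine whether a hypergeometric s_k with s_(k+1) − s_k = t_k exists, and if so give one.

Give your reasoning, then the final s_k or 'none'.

Ratio r(k) = (k + 1)/(k + 5).
A = k + 1, B = k + 5, C = 1.
f must satisfy (k + 1)·f(k+1) − (k + 4)·f(k) = 1.
Bound: deg f ≤ 3.
Coefficient equations give f(k) = k*(k**2 + 6*k + 11)/18.
Certificate R = B(k−1)f/C = k*(k + 4)*(k**2 + 6*k + 11)/18 gives s_k = k*(-k**2 - 6*k - 11)/(6*(k + 1)*(k + 2)*(k + 3)).
Check: Δs_k = -3/(k**4 + 10*k**3 + 35*k**2 + 50*k + 24). ✓

s_k = k*(-k**2 - 6*k - 11)/(6*(k + 1)*(k + 2)*(k + 3))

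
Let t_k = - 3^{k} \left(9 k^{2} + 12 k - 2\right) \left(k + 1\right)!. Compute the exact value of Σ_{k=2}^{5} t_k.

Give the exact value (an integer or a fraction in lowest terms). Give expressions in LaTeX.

Σ = -51438132

The ratio is 3*(9*k**3 + 48*k**2 + 79*k + 38)/(9*k**2 + 12*k - 2).
Gosper form: A/B · C(k+1)/C(k) with A=3*k + 6, B=1, C=k**2 + 4*k/3 - 2/9.
Key eq: (3*k + 6)·f(k+1) = (1)·f(k) + (k**2 + 4*k/3 - 2/9).
deg f ≤ 1 (via 1,0,2).
A polynomial solution: f(k) = (3*k - 4)/9.
Get s_k = R·t_k = -3**k*(3*k - 4)*factorial(k + 1) with R(k) = B(k−1)f(k)/C(k) = (3*k - 4)/(9*k**2 + 12*k - 2).
Δs = -3**k*(9*k**2 + 12*k - 2)*factorial(k + 1), as required.
Σ_(k=2)^(5) t_k = s_(6) − s_(2) = -51438240 − (-108) = -51438132.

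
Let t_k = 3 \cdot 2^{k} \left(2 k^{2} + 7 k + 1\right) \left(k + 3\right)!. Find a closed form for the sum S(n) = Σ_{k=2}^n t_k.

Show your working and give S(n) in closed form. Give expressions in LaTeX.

Ratio r(k) = 2*(2*k**3 + 19*k**2 + 54*k + 40)/(2*k**2 + 7*k + 1).
A = 2*k + 8, B = 1, C = k**2 + 7*k/2 + 1/2.
Key eq: (2*k + 8)·f(k+1) = (1)·f(k) + (k**2 + 7*k/2 + 1/2).
Bound: deg f ≤ 1.
Coefficient equations give f(k) = (k - 1)/2.
Get s_k = R·t_k = 3*2**k*(k - 1)*factorial(k + 3) with R(k) = B(k−1)f(k)/C(k) = (k - 1)/(2*k**2 + 7*k + 1).
Δs = 3*2**k*(2*k**2 + 7*k + 1)*factorial(k + 3), as required.
s_(n+1) = 6*2**n*n*factorial(n + 4) and s_(2) = 1440, so S(n) = 6*2**n*n*factorial(n + 4) - 1440.

S(n) = 6 \cdot 2^{n} n \left(n + 4\right)! - 1440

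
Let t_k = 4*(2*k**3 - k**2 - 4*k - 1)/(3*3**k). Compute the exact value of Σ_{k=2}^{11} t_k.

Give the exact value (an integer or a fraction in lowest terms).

Σ = 360020/59049

Ratio r(k) = (2*k**3 + 5*k**2 - 4)/(3*(2*k**3 - k**2 - 4*k - 1)).
Normal form (A,B,C) = (1/3, 1, k**3 - k**2/2 - 2*k - 1/2).
f must satisfy (1/3)·f(k+1) − (1)·f(k) = k**3 - k**2/2 - 2*k - 1/2.
d = 3 from the (0,0,3) case.
Solving with deg f ≤ 3: f(k) = -3*(4*k**3 + 4*k**2 + 2*k + 3)/8.
R(k) = B(k−1)·f(k)/C(k) = -3*(4*k**3 + 4*k**2 + 2*k + 3)/(4*(k + 1)*(2*k**2 - 3*k - 1)); s_k = R·t_k = (-4*k**3 - 4*k**2 - 2*k - 3)/3**k.
s_(k+1) − s_k = 4*(2*k**3 - k**2 - 4*k - 1)/(3*3**k) = t_k.
Telescoping: Σ = s_(12) − s_(2) = -835/59049 − (-55/9) = 360020/59049.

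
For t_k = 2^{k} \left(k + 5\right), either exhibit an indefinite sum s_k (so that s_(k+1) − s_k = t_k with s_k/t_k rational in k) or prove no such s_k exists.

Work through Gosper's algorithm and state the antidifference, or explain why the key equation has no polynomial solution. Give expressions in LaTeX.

s_k = 2^{k} \left(k + 3\right)

Step 1: r(k) = 2*(k + 6)/(k + 5).
Gosper form: A/B · C(k+1)/C(k) with A=2, B=1, C=k + 5.
Key eq: (2)·f(k+1) = (1)·f(k) + (k + 5).
deg f ≤ 1 (via 0,0,1).
Solving with deg f ≤ 1: f(k) = k + 3.
Then R = B(k−1)f/C = (k + 3)/(k + 5), so s_k = R(k)·t_k = 2**k*(k + 3).
Verify: 2**k*(k + 5) matches t_k.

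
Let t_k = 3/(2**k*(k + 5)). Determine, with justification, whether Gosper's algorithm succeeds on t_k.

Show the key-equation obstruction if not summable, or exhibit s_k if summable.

No — negative degree bound, so no certificate f.

The ratio is (k + 5)/(2*(k + 6)).
A = k/2 + 5/2, B = k + 6, C = 1.
Solve (k/2 + 5/2)·f(k+1) − (k + 5)·f(k) = 1.
deg f ≤ -1 (via 1,1,0).
Negative degree bound (-1): no f exists, t_k not Gosper-summable.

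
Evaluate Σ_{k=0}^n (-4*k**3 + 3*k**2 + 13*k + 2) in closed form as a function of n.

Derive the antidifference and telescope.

r(k) = (4*k**3 + 9*k**2 - 7*k - 14)/(4*k**3 - 3*k**2 - 13*k - 2) after simplifying.
A = 1, B = 1, C = k**3 - 3*k**2/4 - 13*k/4 - 1/2.
Solve (1)·f(k+1) − (1)·f(k) = k**3 - 3*k**2/4 - 13*k/4 - 1/2.
From deg A=0, deg B=0, deg C=3: d=4.
A polynomial solution: f(k) = k*(k**3 - 3*k**2 - 4*k + 4)/4.
Certificate R = B(k−1)f/C = k*(k**3 - 3*k**2 - 4*k + 4)/(4*k**3 - 3*k**2 - 13*k - 2) gives s_k = k*(-k**3 + 3*k**2 + 4*k - 4).
Δs = -4*k**3 + 3*k**2 + 13*k + 2, as required.
Telescope: S(n) = s_(n+1) − s_(0) = -n**4 - n**3 + 7*n**2 + 9*n + 2 − (0) = -n**4 - n**3 + 7*n**2 + 9*n + 2.

S(n) = -n**4 - n**3 + 7*n**2 + 9*n + 2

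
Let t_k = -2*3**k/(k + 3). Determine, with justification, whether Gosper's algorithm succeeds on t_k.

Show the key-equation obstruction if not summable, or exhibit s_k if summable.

Ratio r(k) = 3*(k + 3)/(k + 4).
Factor: A=3*k + 9; B=k + 4; C=1.
Set up (3*k + 9)·f(k+1) − (k + 3)·f(k) − (1) = 0.
From deg A=1, deg B=1, deg C=0: d=-1.
Bound -1 < 0, so the key equation has no polynomial solution.

No. Not Gosper-summable.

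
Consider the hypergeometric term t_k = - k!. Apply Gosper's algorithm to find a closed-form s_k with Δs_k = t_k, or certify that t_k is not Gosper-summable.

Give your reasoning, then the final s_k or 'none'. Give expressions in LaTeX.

none (Gosper's algorithm certifies no s_k)

Ratio r(k) = k + 1.
So A=k + 1 and B=1, with C=1.
Key eq: (k + 1)·f(k+1) = (1)·f(k) + (1).
d = -1 from the (1,0,0) case.
deg f ≤ -1 is impossible — no certificate.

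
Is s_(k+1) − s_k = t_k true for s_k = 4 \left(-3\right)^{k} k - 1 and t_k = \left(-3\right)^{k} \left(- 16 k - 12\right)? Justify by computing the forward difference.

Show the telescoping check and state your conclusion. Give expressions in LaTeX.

valid; difference matches t_k

s_(k+1) = -12*(-3)**k*(k + 1) - 1
s_(k+1) − s_k = (-3)**k*(-16*k - 12)
(s_(k+1) − s_k) − t_k = 0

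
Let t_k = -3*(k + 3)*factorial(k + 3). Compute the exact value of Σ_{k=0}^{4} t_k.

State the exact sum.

Compute t_(k+1)/t_k: get (k + 4)**2/(k + 3).
A = k + 4, B = 1, C = k + 3.
Set up (k + 4)·f(k+1) − (1)·f(k) − (k + 3) = 0.
d = 0 from the (1,0,1) case.
Solving with deg f ≤ 0: f(k) = 1.
Certificate R = B(k−1)f/C = 1/(k + 3) gives s_k = -3*factorial(k + 3).
Check: Δs_k = -3*(k + 3)*factorial(k + 3). ✓
Telescoping: Σ = s_(5) − s_(0) = -120960 − (-18) = -120942.

Σ = -120942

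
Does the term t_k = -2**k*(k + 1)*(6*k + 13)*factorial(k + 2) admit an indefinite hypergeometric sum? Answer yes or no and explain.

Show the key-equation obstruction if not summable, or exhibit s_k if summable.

Yes. s_k = -2**k*(3*k - 1)*factorial(k + 2).

Ratio r(k) = 2*(k + 2)*(k + 3)*(6*k + 19)/((k + 1)*(6*k + 13)).
A = 2*k + 6, B = 1, C = k**2 + 19*k/6 + 13/6.
Solve (2*k + 6)·f(k+1) − (1)·f(k) = k**2 + 19*k/6 + 13/6.
From deg A=1, deg B=0, deg C=2: d=1.
A polynomial solution: f(k) = (3*k - 1)/6.
Then R = B(k−1)f/C = (3*k - 1)/((k + 1)*(6*k + 13)), so s_k = R(k)·t_k = -2**k*(3*k - 1)*factorial(k + 2).
Verify: -2**k*(k + 1)*(6*k + 13)*factorial(k + 2) matches t_k.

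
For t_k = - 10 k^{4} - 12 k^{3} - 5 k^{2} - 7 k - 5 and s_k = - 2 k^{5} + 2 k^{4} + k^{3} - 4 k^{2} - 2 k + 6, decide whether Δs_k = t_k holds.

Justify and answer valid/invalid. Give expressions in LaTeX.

Valid — Δs_k = t_k.

s_(k+1) = -2*k**5 - 8*k**4 - 11*k**3 - 9*k**2 - 9*k + 1
s_(k+1) − s_k = -10*k**4 - 12*k**3 - 5*k**2 - 7*k - 5
(s_(k+1) − s_k) − t_k = 0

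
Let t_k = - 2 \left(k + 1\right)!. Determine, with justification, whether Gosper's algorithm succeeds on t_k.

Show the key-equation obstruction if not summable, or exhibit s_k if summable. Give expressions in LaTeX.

No — key equation has no polynomial f.

The ratio is k + 2.
Normal form (A,B,C) = (k + 2, 1, 1).
Key eq: (k + 2)·f(k+1) = (1)·f(k) + (1).
Bound: deg f ≤ -1.
Negative degree bound (-1): no f exists, t_k not Gosper-summable.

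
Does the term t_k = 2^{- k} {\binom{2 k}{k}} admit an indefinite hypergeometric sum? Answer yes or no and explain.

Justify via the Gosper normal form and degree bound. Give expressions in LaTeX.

t_(k+1)/t_k = (2*k + 1)/(k + 1).
So A=2*k + 1 and B=k + 1, with C=1.
Need (2*k + 1)·f(k+1) − (k)·f(k) = 1.
Degrees (1,1,0) ⇒ d ≤ -1.
d = -1 < 0 ⇒ no nonzero polynomial f; not summable.

No. Not Gosper-summable.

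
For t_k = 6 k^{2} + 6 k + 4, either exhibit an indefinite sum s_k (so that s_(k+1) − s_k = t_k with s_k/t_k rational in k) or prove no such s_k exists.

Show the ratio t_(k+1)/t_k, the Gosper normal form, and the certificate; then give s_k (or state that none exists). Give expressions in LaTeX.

s_k = 2 k \left(k^{2} + 1\right)

Ratio r(k) = (3*k**2 + 9*k + 8)/(3*k**2 + 3*k + 2).
Gosper form: A/B · C(k+1)/C(k) with A=1, B=1, C=k**2 + k + 2/3.
Need (1)·f(k+1) − (1)·f(k) = k**2 + k + 2/3.
d = 3 from the (0,0,2) case.
Solve for f: f(k) = k*(k**2 + 1)/3 (degree 3 ≤ 3).
So s_k = (B(k−1)f/C)·t_k = (k*(k**2 + 1)/(3*k**2 + 3*k + 2))·t_k = 2*k*(k**2 + 1).
s_(k+1) − s_k = 6*k**2 + 6*k + 4 = t_k.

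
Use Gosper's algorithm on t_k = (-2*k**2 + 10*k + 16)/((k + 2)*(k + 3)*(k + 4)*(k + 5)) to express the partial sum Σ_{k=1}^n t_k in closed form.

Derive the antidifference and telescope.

Ratio r(k) = (k**3 - k**2 - 18*k - 24)/(k**3 + k**2 - 38*k - 48).
Take A(k)=k + 2, B(k)=k + 6, C(k)=k**2 - 5*k - 8.
Set up (k + 2)·f(k+1) − (k + 5)·f(k) − (k**2 - 5*k - 8) = 0.
Bound: deg f ≤ 3.
Coefficient equations give f(k) = -k*(k**2 + 21*k + 26)/12.
Get s_k = R·t_k = k*(k**2 + 21*k + 26)/(6*(k + 2)*(k + 3)*(k + 4)) with R(k) = B(k−1)f(k)/C(k) = -k*(k + 5)*(k**2 + 21*k + 26)/(12*(k**2 - 5*k - 8)).
Verify: 2*(-k**2 + 5*k + 8)/(k**4 + 14*k**3 + 71*k**2 + 154*k + 120) matches t_k.
Evaluate: s_(n+1) = (n**3 + 24*n**2 + 71*n + 48)/(6*(n**3 + 12*n**2 + 47*n + 60)); subtract s_(1) = 2/15 ⇒ S(n) = n*(n**2 + 72*n + 167)/(30*(n**3 + 12*n**2 + 47*n + 60)).

S(n) = n*(n**2 + 72*n + 167)/(30*(n**3 + 12*n**2 + 47*n + 60))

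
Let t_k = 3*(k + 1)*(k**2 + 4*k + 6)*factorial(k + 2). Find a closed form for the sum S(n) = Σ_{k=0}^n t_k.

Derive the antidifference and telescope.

S(n) = 3*(n + 1)*(n + 2)*factorial(n + 3)

Step 1: r(k) = (k + 2)*(k + 3)*(4*k + (k + 1)**2 + 10)/((k + 1)*(k**2 + 4*k + 6)).
Factor: A=k + 3; B=1; C=k**3 + 5*k**2 + 10*k + 6.
Set up (k + 3)·f(k+1) − (1)·f(k) − (k**3 + 5*k**2 + 10*k + 6) = 0.
d = 2 from the (1,0,3) case.
A polynomial solution: f(k) = k*(k + 1).
Certificate R = B(k−1)f/C = k/(k**2 + 4*k + 6) gives s_k = 3*k*(k + 1)*factorial(k + 2).
Verify: 3*(k + 1)*(k**2 + 4*k + 6)*factorial(k + 2) matches t_k.
Σ_(k=0)^n t_k = s_(n+1) − s_(0) = (3*(n + 1)*(n + 2)*factorial(n + 3)) − (0), i.e. 3*(n + 1)*(n + 2)*factorial(n + 3).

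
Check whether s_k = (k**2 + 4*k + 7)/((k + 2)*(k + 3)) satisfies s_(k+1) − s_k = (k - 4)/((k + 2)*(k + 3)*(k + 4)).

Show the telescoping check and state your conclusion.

valid; difference matches t_k

s_(k+1) = (4*k + (k + 1)**2 + 11)/((k + 3)*(k + 4))
s_(k+1) − s_k = (k - 4)/(k**3 + 9*k**2 + 26*k + 24)
(s_(k+1) − s_k) − t_k = 0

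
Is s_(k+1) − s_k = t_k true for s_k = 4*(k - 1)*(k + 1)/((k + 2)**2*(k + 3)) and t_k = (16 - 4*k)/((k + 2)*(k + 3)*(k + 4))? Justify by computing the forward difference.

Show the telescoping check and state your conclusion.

s_(k+1) = 4*k*(k + 2)/((k + 3)**2*(k + 4))
s_(k+1) − s_k = 4*(k*(k + 2)**3 - (k - 1)*(k + 1)*(k + 3)*(k + 4))/((k + 2)**2*(k + 3)**2*(k + 4))
(s_(k+1) − s_k) − t_k = 4*(2*k**2 + k - 12)/(k**5 + 14*k**4 + 77*k**3 + 208*k**2 + 276*k + 144)

Invalid: residual 4*(2*k**2 + k - 12)/(k**5 + 14*k**4 + 77*k**3 + 208*k**2 + 276*k + 144) ≠ 0.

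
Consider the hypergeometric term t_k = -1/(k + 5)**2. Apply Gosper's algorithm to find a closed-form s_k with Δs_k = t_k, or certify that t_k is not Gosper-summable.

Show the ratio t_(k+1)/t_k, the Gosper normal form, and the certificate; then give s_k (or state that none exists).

Step 1: r(k) = (k + 5)**2/(k + 6)**2.
So A=k**2 + 10*k + 25 and B=k**2 + 12*k + 36, with C=1.
Need (k**2 + 10*k + 25)·f(k+1) − (k**2 + 10*k + 25)·f(k) = 1.
deg f ≤ 0 (via 2,2,0).
f = c0 ⇒ A·f(k+1) − B(k−1)·f(k) − C = -1. The system {-1 = 0} is inconsistent; no antidifference.

none (Gosper's algorithm certifies no s_k)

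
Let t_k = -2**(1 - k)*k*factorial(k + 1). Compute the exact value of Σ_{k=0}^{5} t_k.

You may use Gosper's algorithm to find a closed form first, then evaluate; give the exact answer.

t_(k+1)/t_k = (k + 1)*(k + 2)/(2*k).
Gosper form: A/B · C(k+1)/C(k) with A=k/2 + 1, B=1, C=k.
f must satisfy (k/2 + 1)·f(k+1) − (1)·f(k) = k.
Bound: deg f ≤ 0.
Solving with deg f ≤ 0: f(k) = 2.
So s_k = (B(k−1)f/C)·t_k = (2/k)·t_k = -2**(2 - k)*factorial(k + 1).
Δs = -2**(1 - k)*k*factorial(k + 1), as required.
Σ_(k=0)^(5) t_k = s_(6) − s_(0) = -315 − (-4) = -311.

Σ = -311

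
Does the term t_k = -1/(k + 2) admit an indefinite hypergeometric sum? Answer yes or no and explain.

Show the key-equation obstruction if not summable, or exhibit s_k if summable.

No. Not Gosper-summable.

t_(k+1)/t_k = (k + 2)/(k + 3).
So A=k + 2 and B=k + 3, with C=1.
Need (k + 2)·f(k+1) − (k + 2)·f(k) = 1.
deg f ≤ 0 (via 1,1,0).
f = c0 ⇒ A·f(k+1) − B(k−1)·f(k) − C = -1. The system {-1 = 0} is inconsistent; no antidifference.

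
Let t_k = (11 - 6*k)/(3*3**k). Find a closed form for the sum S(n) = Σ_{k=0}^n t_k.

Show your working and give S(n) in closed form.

S(n) = 4 + n/3**n - 1/(3*3**n)

Compute t_(k+1)/t_k: get (6*k - 5)/(3*(6*k - 11)).
Gosper form: A/B · C(k+1)/C(k) with A=1/3, B=1, C=k - 11/6.
Solve (1/3)·f(k+1) − (1)·f(k) = k - 11/6.
From deg A=0, deg B=0, deg C=1: d=1.
Match coefficients ⇒ f(k) = -(3*k - 4)/2.
Get s_k = R·t_k = (3*k - 4)/3**k with R(k) = B(k−1)f(k)/C(k) = -3*(3*k - 4)/(6*k - 11).
s_(k+1) − s_k = (11 - 6*k)/(3*3**k) = t_k.
Σ_(k=0)^n t_k = s_(n+1) − s_(0) = (3**(-n - 1)*(3*n - 1)) − (-4), i.e. 4 + n/3**n - 1/(3*3**n).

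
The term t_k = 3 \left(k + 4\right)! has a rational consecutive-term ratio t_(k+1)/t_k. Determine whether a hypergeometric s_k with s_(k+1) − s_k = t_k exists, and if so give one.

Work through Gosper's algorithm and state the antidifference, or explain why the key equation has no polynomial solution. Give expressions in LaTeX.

Compute t_(k+1)/t_k: get k + 5.
So A=k + 5 and B=1, with C=1.
Set up (k + 5)·f(k+1) − (1)·f(k) − (1) = 0.
Bound: deg f ≤ -1.
Bound -1 < 0, so the key equation has no polynomial solution.

no hypergeometric antidifference exists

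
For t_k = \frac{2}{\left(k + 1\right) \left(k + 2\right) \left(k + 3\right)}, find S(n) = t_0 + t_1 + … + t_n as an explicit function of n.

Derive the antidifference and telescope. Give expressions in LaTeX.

S(n) = \frac{n^{2} + 5 n + 4}{2 \left(n^{2} + 5 n + 6\right)}

Ratio r(k) = (k + 1)/(k + 4).
Gosper form: A/B · C(k+1)/C(k) with A=k + 1, B=k + 4, C=1.
Set up (k + 1)·f(k+1) − (k + 3)·f(k) − (1) = 0.
deg f ≤ 2 (via 1,1,0).
Match coefficients ⇒ f(k) = k*(k + 3)/4.
Certificate R = B(k−1)f/C = k*(k + 3)**2/4 gives s_k = k*(k + 3)/(2*(k + 1)*(k + 2)).
s_(k+1) − s_k = 2/(k**3 + 6*k**2 + 11*k + 6) = t_k.
Σ_(k=0)^n t_k = s_(n+1) − s_(0) = ((n**2 + 5*n + 4)/(2*(n**2 + 5*n + 6))) − (0), i.e. (n**2 + 5*n + 4)/(2*(n**2 + 5*n + 6)).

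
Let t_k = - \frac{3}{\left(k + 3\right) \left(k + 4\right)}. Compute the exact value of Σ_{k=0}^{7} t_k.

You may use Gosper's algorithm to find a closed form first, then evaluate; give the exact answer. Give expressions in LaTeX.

Ratio r(k) = (k + 3)/(k + 5).
Normal form (A,B,C) = (k + 3, k + 5, 1).
Need (k + 3)·f(k+1) − (k + 4)·f(k) = 1.
Degrees (1,1,0) ⇒ d ≤ 1.
A polynomial solution: f(k) = k/3.
Get s_k = R·t_k = -k/(k + 3) with R(k) = B(k−1)f(k)/C(k) = k*(k + 4)/3.
s_(k+1) − s_k = -3/(k**2 + 7*k + 12) = t_k.
Evaluate s at k=8 and k=0: -8/11 and 0; difference -8/11.

Σ = -8/11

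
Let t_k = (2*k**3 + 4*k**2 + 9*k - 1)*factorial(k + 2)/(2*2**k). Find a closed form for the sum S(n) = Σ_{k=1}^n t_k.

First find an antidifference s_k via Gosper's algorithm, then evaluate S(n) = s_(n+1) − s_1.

S(n) = (6*2**n + 2*n**5*factorial(n) + 14*n**4*factorial(n) + 33*n**3*factorial(n) + 28*n**2*factorial(n) + n*factorial(n) - 6*factorial(n))/(2*2**n)

Ratio r(k) = (2*k**4 + 16*k**3 + 53*k**2 + 83*k + 42)/(2*(2*k**3 + 4*k**2 + 9*k - 1)).
Normal form (A,B,C) = (k/2 + 3/2, 1, k**3 + 2*k**2 + 9*k/2 - 1/2).
Solve (k/2 + 3/2)·f(k+1) − (1)·f(k) = k**3 + 2*k**2 + 9*k/2 - 1/2.
d = 2 from the (1,0,3) case.
Solving with deg f ≤ 2: f(k) = 2*k**2 - 2*k - 1.
So s_k = (B(k−1)f/C)·t_k = (2*(2*k**2 - 2*k - 1)/(2*k**3 + 4*k**2 + 9*k - 1))·t_k = (2*k**2 - 2*k - 1)*factorial(k + 2)/2**k.
s_(k+1) − s_k = (2*k**3 + 4*k**2 + 9*k - 1)*factorial(k + 2)/(2*2**k) = t_k.
Telescope: S(n) = s_(n+1) − s_(1) = 2**(-n - 1)*(2*n**2 + 2*n - 1)*factorial(n + 3) − (-3) = (6*2**n + 2*n**5*factorial(n) + 14*n**4*factorial(n) + 33*n**3*factorial(n) + 28*n**2*factorial(n) + n*factorial(n) - 6*factorial(n))/(2*2**n).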